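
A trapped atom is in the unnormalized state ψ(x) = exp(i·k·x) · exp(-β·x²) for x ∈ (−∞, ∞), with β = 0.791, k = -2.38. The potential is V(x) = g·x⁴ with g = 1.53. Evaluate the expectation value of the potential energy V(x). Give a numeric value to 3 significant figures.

⟨V⟩ = ∫ V(x)·|ψ|² dx / ∫|ψ|² dx.
Gaussian moments: ∫x^(2j)·e^(−2βx²) dx = (2j−1)!!/(4β)^j · √(π/(2β)), odd powers integrate to 0; here √(π/(2β)) = 1.4092.
State is unnormalized: ∫|ψ|² dx = 1.4092, and ∫ψ*·V(x)·ψ dx = 0.64612, so ⟨V⟩ = 0.64612 / 1.4092.
⟨V⟩ = 0.45850.

0.459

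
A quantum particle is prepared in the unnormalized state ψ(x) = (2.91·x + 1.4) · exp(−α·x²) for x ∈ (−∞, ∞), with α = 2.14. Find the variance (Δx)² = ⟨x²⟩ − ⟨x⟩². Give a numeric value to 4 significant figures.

Compute ⟨x⟩ and ⟨x²⟩ separately, then (Δx)² = ⟨x²⟩ − ⟨x⟩².
Expand each integrand as polynomial × e^(−2αx²) and use ∫x^(2j)·e^(−2αx²) dx = (2j−1)!!/(4α)^j · √(π/(2α)), odd powers → 0; here √(π/(2α)) = 0.85675.
Normalization: ∫|ψ|² dx = 2.5268.
⟨x⟩ = 0.32275 and ⟨x²⟩ = 0.19519.
(Δx)² = 0.19519 − (0.32275)² = 0.091027.

0.09103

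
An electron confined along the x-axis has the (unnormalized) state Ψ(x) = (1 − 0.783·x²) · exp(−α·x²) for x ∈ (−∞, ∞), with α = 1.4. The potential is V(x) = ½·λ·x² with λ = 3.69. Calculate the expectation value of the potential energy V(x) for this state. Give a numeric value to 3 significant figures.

0.192

⟨V⟩ = ∫ V(x)·|Ψ|² dx / ∫|Ψ|² dx.
Expand each integrand as polynomial × e^(−2αx²) and use ∫x^(2j)·e^(−2αx²) dx = (2j−1)!!/(4α)^j · √(π/(2α)), odd powers → 0; here √(π/(2α)) = 1.0592.
State is unnormalized: ∫|Ψ|² dx = 0.82516, and ∫Ψ*·V(x)·Ψ dx = 0.15855, so ⟨V⟩ = 0.15855 / 0.82516.
⟨V⟩ = 0.19215.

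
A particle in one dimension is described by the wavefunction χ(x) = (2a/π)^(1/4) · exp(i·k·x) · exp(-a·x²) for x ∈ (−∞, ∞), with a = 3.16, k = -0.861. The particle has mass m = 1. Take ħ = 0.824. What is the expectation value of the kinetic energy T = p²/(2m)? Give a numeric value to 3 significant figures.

1.32

T = −(ħ²/2m) d²/dx², so ⟨T⟩ = −(ħ²/2m) ∫ χ*·χ'' dx; with m = 1.
Gaussian moments: ∫x^(2j)·e^(−2ax²) dx = (2j−1)!!/(4a)^j · √(π/(2a)), odd powers integrate to 0; here √(π/(2a)) = 0.70504. Derivatives: χ′ = (ik − 2ax)·χ, χ″ = ((ik − 2ax)² − 2a)·χ; the odd-in-x pieces drop out.
⟨T⟩ = 1.3245.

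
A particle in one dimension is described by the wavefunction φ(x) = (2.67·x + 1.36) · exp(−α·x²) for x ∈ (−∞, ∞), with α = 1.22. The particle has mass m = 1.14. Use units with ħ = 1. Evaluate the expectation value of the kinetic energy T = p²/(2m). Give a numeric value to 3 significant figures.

1.01

T = −(ħ²/2m) d²/dx², so ⟨T⟩ = −(ħ²/2m) ∫ φ*·φ'' dx / ∫|φ|² dx; with m = 1.14.
Expand each integrand as polynomial × e^(−2αx²) and use ∫x^(2j)·e^(−2αx²) dx = (2j−1)!!/(4α)^j · √(π/(2α)), odd powers → 0; here √(π/(2α)) = 1.1347. Differentiate with the product rule, d/dx e^(−αx²) = −2αx·e^(−αx²).
State is unnormalized: ∫|φ|² dx = 3.7563, and ∫φ*·(−ħ²/2m · φ'') dx = 3.7839, so ⟨T⟩ = 3.7839 / 3.7563.
⟨T⟩ = 1.0073.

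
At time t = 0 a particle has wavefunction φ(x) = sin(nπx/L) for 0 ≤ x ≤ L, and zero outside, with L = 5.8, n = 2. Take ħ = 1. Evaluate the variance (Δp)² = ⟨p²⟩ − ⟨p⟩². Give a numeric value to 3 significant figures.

Compute ⟨p⟩ and ⟨p²⟩ separately; (Δp)² = ⟨p²⟩ − ⟨p⟩².
d/dx sin(nπx/L) = (nπ/L)·cos(nπx/L) and d²/dx² sin(nπx/L) = −(nπ/L)²·sin(nπx/L); on 0 ≤ x ≤ L, ∫sin²(nπx/L) dx = L/2 and ∫sin(nπx/L)·cos(nπx/L) dx = 0.
Normalization: ∫|φ|² dx = 2.9000.
⟨p⟩ = 0.0000 and ⟨p²⟩ = 1.1736.
(Δp)² = 1.1736 − (0.0000)² = 1.1736.

1.17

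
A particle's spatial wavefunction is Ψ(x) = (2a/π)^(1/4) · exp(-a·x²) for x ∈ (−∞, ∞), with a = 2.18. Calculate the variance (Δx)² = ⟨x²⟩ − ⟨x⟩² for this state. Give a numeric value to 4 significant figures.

0.1147

Compute ⟨x⟩ and ⟨x²⟩ separately, then (Δx)² = ⟨x²⟩ − ⟨x⟩².
Gaussian moments: ∫x^(2j)·e^(−2ax²) dx = (2j−1)!!/(4a)^j · √(π/(2a)), odd powers integrate to 0; here √(π/(2a)) = 0.84885.
⟨x⟩ = 0.0000 and ⟨x²⟩ = 0.11468.
(Δx)² = 0.11468 − (0.0000)² = 0.11468.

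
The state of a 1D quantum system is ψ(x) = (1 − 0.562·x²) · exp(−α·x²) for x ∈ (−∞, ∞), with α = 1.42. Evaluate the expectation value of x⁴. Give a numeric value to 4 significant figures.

⟨x⁴⟩ = ∫ x⁴·|ψ|² dx / ∫|ψ|² dx (integrals over the domain).
Expand each integrand as polynomial × e^(−2αx²) and use ∫x^(2j)·e^(−2αx²) dx = (2j−1)!!/(4α)^j · √(π/(2α)), odd powers → 0; here √(π/(2α)) = 1.0518.
State is unnormalized: ∫|ψ|² dx = 0.87452, and ∫ψ*·x⁴·ψ dx = 0.034544, so ⟨x⁴⟩ = 0.034544 / 0.87452.
⟨x⁴⟩ = 0.039500.

0.03950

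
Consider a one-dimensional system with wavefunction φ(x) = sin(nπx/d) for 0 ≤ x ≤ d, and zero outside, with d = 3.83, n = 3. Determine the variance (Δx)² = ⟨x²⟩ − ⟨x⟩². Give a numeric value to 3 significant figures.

Compute ⟨x⟩ and ⟨x²⟩ separately, then (Δx)² = ⟨x²⟩ − ⟨x⟩².
With sin²θ = (1 − cos2θ)/2 on 0 ≤ x ≤ d: ∫sin²(nπx/d) dx = d/2, ∫x·sin²(nπx/d) dx = d²/4, ∫x²·sin²(nπx/d) dx = d³·(1/6 − 1/(4n²π²)); higher powers xᵏ the same way, integrating xᵏ·cos(2nπx/d) by parts.
Normalization: ∫|φ|² dx = 1.9150.
⟨x⟩ = 1.9150 and ⟨x²⟩ = 4.8071.
(Δx)² = 4.8071 − (1.9150)² = 1.1398.

1.14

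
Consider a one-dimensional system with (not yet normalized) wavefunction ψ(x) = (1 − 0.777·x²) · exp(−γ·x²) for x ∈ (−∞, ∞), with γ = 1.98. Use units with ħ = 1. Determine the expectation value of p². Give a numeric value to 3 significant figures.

3.00

p² ψ = −ħ² d²ψ/dx²; ⟨p²⟩ = −ħ² ∫ ψ*·ψ'' dx / ∫|ψ|² dx.
Expand each integrand as polynomial × e^(−2γx²) and use ∫x^(2j)·e^(−2γx²) dx = (2j−1)!!/(4γ)^j · √(π/(2γ)), odd powers → 0; here √(π/(2γ)) = 0.89069. Differentiate with the product rule, d/dx e^(−γx²) = −2γx·e^(−γx²).
State is unnormalized: ∫|ψ|² dx = 0.74165, and ∫ψ*·(−ħ² ψ'') dx = 2.2284, so ⟨p²⟩ = 2.2284 / 0.74165.
⟨p²⟩ = 3.0047.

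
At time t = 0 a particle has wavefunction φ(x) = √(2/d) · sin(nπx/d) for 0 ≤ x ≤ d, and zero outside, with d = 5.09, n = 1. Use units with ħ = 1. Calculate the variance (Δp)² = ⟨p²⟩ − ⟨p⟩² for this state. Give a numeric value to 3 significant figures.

Compute ⟨p⟩ and ⟨p²⟩ separately; (Δp)² = ⟨p²⟩ − ⟨p⟩².
d/dx sin(nπx/d) = (nπ/d)·cos(nπx/d) and d²/dx² sin(nπx/d) = −(nπ/d)²·sin(nπx/d); on 0 ≤ x ≤ d, ∫sin²(nπx/d) dx = d/2 and ∫sin(nπx/d)·cos(nπx/d) dx = 0.
⟨p⟩ = 0.0000 and ⟨p²⟩ = 0.38095.
(Δp)² = 0.38095 − (0.0000)² = 0.38095.

0.381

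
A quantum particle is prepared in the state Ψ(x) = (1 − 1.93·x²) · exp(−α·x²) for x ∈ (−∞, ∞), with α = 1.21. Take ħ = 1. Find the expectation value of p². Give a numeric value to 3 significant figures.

5.18

p² Ψ = −ħ² d²Ψ/dx²; ⟨p²⟩ = −ħ² ∫ Ψ*·Ψ'' dx / ∫|Ψ|² dx.
Expand each integrand as polynomial × e^(−2αx²) and use ∫x^(2j)·e^(−2αx²) dx = (2j−1)!!/(4α)^j · √(π/(2α)), odd powers → 0; here √(π/(2α)) = 1.1394. Differentiate with the product rule, d/dx e^(−αx²) = −2αx·e^(−αx²).
State is unnormalized: ∫|Ψ|² dx = 0.77422, and ∫Ψ*·(−ħ² Ψ'') dx = 4.0127, so ⟨p²⟩ = 4.0127 / 0.77422.
⟨p²⟩ = 5.1829.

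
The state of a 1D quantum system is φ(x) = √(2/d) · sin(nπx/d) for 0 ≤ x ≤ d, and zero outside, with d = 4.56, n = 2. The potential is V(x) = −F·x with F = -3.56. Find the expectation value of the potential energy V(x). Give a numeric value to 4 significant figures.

8.117

⟨V⟩ = ∫ V(x)·|φ|² dx.
With sin²θ = (1 − cos2θ)/2 on 0 ≤ x ≤ d: ∫sin²(nπx/d) dx = d/2, ∫x·sin²(nπx/d) dx = d²/4, ∫x²·sin²(nπx/d) dx = d³·(1/6 − 1/(4n²π²)); higher powers xᵏ the same way, integrating xᵏ·cos(2nπx/d) by parts.
⟨V⟩ = 8.1168.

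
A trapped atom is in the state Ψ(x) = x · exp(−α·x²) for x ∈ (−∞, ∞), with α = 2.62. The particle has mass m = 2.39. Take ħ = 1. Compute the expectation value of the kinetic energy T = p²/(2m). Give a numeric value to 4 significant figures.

T = −(ħ²/2m) d²/dx², so ⟨T⟩ = −(ħ²/2m) ∫ Ψ*·Ψ'' dx / ∫|Ψ|² dx; with m = 2.39.
Expand each integrand as polynomial × e^(−2αx²) and use ∫x^(2j)·e^(−2αx²) dx = (2j−1)!!/(4α)^j · √(π/(2α)), odd powers → 0; here √(π/(2α)) = 0.77430. Differentiate with the product rule, d/dx e^(−αx²) = −2αx·e^(−αx²).
State is unnormalized: ∫|Ψ|² dx = 0.073884, and ∫Ψ*·(−ħ²/2m · Ψ'') dx = 0.12149, so ⟨T⟩ = 0.12149 / 0.073884.
⟨T⟩ = 1.6444.

1.644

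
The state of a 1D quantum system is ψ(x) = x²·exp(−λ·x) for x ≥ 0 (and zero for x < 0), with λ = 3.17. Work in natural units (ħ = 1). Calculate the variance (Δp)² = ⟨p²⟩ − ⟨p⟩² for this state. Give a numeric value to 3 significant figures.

3.35

Compute ⟨p⟩ and ⟨p²⟩ separately; (Δp)² = ⟨p²⟩ − ⟨p⟩².
Differentiate x²·exp(−λ·x) with the product rule; every integrand then reduces to terms xʲ·e^(−2λx) on [0, ∞), with ∫₀^∞ xʲ·e^(−2λx) dx = j!/(2λ)^(j+1).
Normalization: ∫|ψ|² dx = 0.0023430.
⟨p⟩ = 0.0000 and ⟨p²⟩ = 3.3496.
(Δp)² = 3.3496 − (0.0000)² = 3.3496.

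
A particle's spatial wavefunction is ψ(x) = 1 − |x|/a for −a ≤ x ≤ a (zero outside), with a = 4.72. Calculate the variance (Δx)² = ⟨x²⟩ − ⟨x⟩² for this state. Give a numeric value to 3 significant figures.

Compute ⟨x⟩ and ⟨x²⟩ separately, then (Δx)² = ⟨x²⟩ − ⟨x⟩².
ψ is even, so ∫ over [−a, a] = 2∫₀ᵃ with ψ = 1 − x/a there: ∫₀ᵃ (1 − x/a)² dx = a/3, ∫₀ᵃ x²(1 − x/a)² dx = a³/30, ∫₀ᵃ x⁴(1 − x/a)² dx = a⁵/105.
Normalization: ∫|ψ|² dx = 3.1467.
⟨x⟩ = 0.0000 and ⟨x²⟩ = 2.2278.
(Δx)² = 2.2278 − (0.0000)² = 2.2278.

2.23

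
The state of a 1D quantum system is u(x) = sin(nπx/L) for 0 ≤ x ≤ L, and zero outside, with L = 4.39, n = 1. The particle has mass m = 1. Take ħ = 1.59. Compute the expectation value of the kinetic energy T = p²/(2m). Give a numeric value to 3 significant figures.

0.647

T = −(ħ²/2m) d²/dx², so ⟨T⟩ = −(ħ²/2m) ∫ u*·u'' dx / ∫|u|² dx; with m = 1.
d/dx sin(nπx/L) = (nπ/L)·cos(nπx/L) and d²/dx² sin(nπx/L) = −(nπ/L)²·sin(nπx/L); on 0 ≤ x ≤ L, ∫sin²(nπx/L) dx = L/2 and ∫sin(nπx/L)·cos(nπx/L) dx = 0.
State is unnormalized: ∫|u|² dx = 2.1950, and ∫u*·(−ħ²/2m · u'') dx = 1.4209, so ⟨T⟩ = 1.4209 / 2.1950.
⟨T⟩ = 0.64734.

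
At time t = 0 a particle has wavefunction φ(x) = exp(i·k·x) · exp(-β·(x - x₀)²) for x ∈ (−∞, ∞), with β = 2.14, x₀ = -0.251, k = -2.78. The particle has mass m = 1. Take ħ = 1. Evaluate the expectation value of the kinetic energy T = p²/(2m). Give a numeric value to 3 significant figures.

4.93

T = −(ħ²/2m) d²/dx², so ⟨T⟩ = −(ħ²/2m) ∫ φ*·φ'' dx / ∫|φ|² dx; with m = 1.
Gaussian moments (u = x − x₀): ∫u^(2j)·e^(−2βu²) du = (2j−1)!!/(4β)^j · √(π/(2β)), odd powers integrate to 0; here √(π/(2β)) = 0.85675. Derivatives: φ′ = (ik − 2βu)·φ, φ″ = ((ik − 2βu)² − 2β)·φ; the odd-in-u pieces drop out.
State is unnormalized: ∫|φ|² dx = 0.85675, and ∫φ*·(−ħ²/2m · φ'') dx = 4.2274, so ⟨T⟩ = 4.2274 / 0.85675.
⟨T⟩ = 4.9342.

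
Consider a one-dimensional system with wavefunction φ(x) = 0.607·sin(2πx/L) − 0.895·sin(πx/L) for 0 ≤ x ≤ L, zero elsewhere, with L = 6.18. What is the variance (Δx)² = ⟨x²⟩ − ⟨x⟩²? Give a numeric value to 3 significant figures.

0.635

Compute ⟨x⟩ and ⟨x²⟩ separately, then (Δx)² = ⟨x²⟩ − ⟨x⟩².
On 0 ≤ x ≤ L (j ≠ l): ∫sin²(jπx/L) dx = L/2, ∫sin(jπx/L)·sin(lπx/L) dx = 0; diagonal moments ∫x·sin²(jπx/L) dx = L²/4, ∫x²·sin²(jπx/L) dx = L³·(1/6 − 1/(4j²π²)); cross terms ∫x·sin(jπx/L)·sin(lπx/L) dx = 0 for j + l even and −4jlL²/(π²(j² − l²)²) for j + l odd, ∫x²·sin(jπx/L)·sin(lπx/L) dx = (−1)^(j+l)·4jlL³/(π²(j² − l²)²); higher powers the same way via product-to-sum and parts.
Normalization: ∫|φ|² dx = 3.6137.
⟨x⟩ = 4.1242 and ⟨x²⟩ = 17.645.
(Δx)² = 17.645 − (4.1242)² = 0.63541.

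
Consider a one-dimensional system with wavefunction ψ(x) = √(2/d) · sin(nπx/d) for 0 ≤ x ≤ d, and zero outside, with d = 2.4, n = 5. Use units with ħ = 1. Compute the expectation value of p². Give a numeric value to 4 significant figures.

42.84

p² ψ = −ħ² d²ψ/dx²; ⟨p²⟩ = −ħ² ∫ ψ*·ψ'' dx.
d/dx sin(nπx/d) = (nπ/d)·cos(nπx/d) and d²/dx² sin(nπx/d) = −(nπ/d)²·sin(nπx/d); on 0 ≤ x ≤ d, ∫sin²(nπx/d) dx = d/2 and ∫sin(nπx/d)·cos(nπx/d) dx = 0.
⟨p²⟩ = 42.837.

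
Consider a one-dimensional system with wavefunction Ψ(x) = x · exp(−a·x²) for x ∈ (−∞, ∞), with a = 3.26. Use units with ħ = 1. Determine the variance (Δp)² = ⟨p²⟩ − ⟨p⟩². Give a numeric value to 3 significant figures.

Compute ⟨p⟩ and ⟨p²⟩ separately; (Δp)² = ⟨p²⟩ − ⟨p⟩².
Expand each integrand as polynomial × e^(−2ax²) and use ∫x^(2j)·e^(−2ax²) dx = (2j−1)!!/(4a)^j · √(π/(2a)), odd powers → 0; here √(π/(2a)) = 0.69415. Differentiate with the product rule, d/dx e^(−ax²) = −2ax·e^(−ax²).
Normalization: ∫|Ψ|² dx = 0.053232.
⟨p⟩ = 0.0000 and ⟨p²⟩ = 9.7800.
(Δp)² = 9.7800 − (0.0000)² = 9.7800.

9.78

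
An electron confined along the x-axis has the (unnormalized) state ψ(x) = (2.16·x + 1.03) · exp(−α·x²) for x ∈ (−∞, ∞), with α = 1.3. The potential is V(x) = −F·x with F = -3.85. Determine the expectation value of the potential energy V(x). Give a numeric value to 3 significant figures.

1.68

⟨V⟩ = ∫ V(x)·|ψ|² dx / ∫|ψ|² dx.
Expand each integrand as polynomial × e^(−2αx²) and use ∫x^(2j)·e^(−2αx²) dx = (2j−1)!!/(4α)^j · √(π/(2α)), odd powers → 0; here √(π/(2α)) = 1.0992.
State is unnormalized: ∫|ψ|² dx = 2.1524, and ∫ψ*·V(x)·ψ dx = 3.6213, so ⟨V⟩ = 3.6213 / 2.1524.
⟨V⟩ = 1.6824.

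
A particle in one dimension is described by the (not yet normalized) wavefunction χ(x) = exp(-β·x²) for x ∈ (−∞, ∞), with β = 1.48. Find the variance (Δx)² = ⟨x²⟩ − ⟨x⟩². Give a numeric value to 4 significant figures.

Compute ⟨x⟩ and ⟨x²⟩ separately, then (Δx)² = ⟨x²⟩ − ⟨x⟩².
Gaussian moments: ∫x^(2j)·e^(−2βx²) dx = (2j−1)!!/(4β)^j · √(π/(2β)), odd powers integrate to 0; here √(π/(2β)) = 1.0302.
Normalization: ∫|χ|² dx = 1.0302.
⟨x⟩ = 0.0000 and ⟨x²⟩ = 0.16892.
(Δx)² = 0.16892 − (0.0000)² = 0.16892.

0.1689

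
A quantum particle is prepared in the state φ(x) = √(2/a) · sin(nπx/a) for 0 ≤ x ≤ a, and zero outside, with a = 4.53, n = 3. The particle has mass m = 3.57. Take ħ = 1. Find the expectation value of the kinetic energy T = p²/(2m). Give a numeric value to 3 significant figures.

T = −(ħ²/2m) d²/dx², so ⟨T⟩ = −(ħ²/2m) ∫ φ*·φ'' dx; with m = 3.57.
d/dx sin(nπx/a) = (nπ/a)·cos(nπx/a) and d²/dx² sin(nπx/a) = −(nπ/a)²·sin(nπx/a); on 0 ≤ x ≤ a, ∫sin²(nπx/a) dx = a/2 and ∫sin(nπx/a)·cos(nπx/a) dx = 0.
⟨T⟩ = 0.60624.

0.606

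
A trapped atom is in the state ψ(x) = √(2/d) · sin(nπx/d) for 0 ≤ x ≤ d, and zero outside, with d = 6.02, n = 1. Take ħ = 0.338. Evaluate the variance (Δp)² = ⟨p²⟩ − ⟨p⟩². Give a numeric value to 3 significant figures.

Compute ⟨p⟩ and ⟨p²⟩ separately; (Δp)² = ⟨p²⟩ − ⟨p⟩².
d/dx sin(nπx/d) = (nπ/d)·cos(nπx/d) and d²/dx² sin(nπx/d) = −(nπ/d)²·sin(nπx/d); on 0 ≤ x ≤ d, ∫sin²(nπx/d) dx = d/2 and ∫sin(nπx/d)·cos(nπx/d) dx = 0.
⟨p⟩ = 0.0000 and ⟨p²⟩ = 0.031113.
(Δp)² = 0.031113 − (0.0000)² = 0.031113.

0.0311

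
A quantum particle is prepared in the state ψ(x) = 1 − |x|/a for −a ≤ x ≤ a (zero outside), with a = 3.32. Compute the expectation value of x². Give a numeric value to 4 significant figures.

⟨x²⟩ = ∫ x²·|ψ|² dx / ∫|ψ|² dx (integrals over the domain).
ψ is even, so ∫ over [−a, a] = 2∫₀ᵃ with ψ = 1 − x/a there: ∫₀ᵃ (1 − x/a)² dx = a/3, ∫₀ᵃ x²(1 − x/a)² dx = a³/30, ∫₀ᵃ x⁴(1 − x/a)² dx = a⁵/105.
State is unnormalized: ∫|ψ|² dx = 2.2133, and ∫ψ*·x²·ψ dx = 2.4396, so ⟨x²⟩ = 2.4396 / 2.2133.
⟨x²⟩ = 1.1022.

1.102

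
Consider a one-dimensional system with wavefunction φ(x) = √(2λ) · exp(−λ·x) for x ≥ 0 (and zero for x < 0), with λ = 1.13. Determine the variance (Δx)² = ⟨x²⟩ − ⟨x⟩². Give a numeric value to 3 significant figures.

0.196

Compute ⟨x⟩ and ⟨x²⟩ separately, then (Δx)² = ⟨x²⟩ − ⟨x⟩².
Every integrand reduces to terms xʲ·e^(−2λx) on [0, ∞); use ∫₀^∞ xʲ·e^(−2λx) dx = j!/(2λ)^(j+1).
⟨x⟩ = 0.44248 and ⟨x²⟩ = 0.39157.
(Δx)² = 0.39157 − (0.44248)² = 0.19579.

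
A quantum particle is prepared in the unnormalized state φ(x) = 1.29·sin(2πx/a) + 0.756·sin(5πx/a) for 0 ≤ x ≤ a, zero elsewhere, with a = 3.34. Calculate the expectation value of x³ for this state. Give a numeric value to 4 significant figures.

7.911

⟨x³⟩ = ∫ x³·|φ|² dx / ∫|φ|² dx (integrals over the domain).
On 0 ≤ x ≤ a (j ≠ l): ∫sin²(jπx/a) dx = a/2, ∫sin(jπx/a)·sin(lπx/a) dx = 0; diagonal moments ∫x·sin²(jπx/a) dx = a²/4, ∫x²·sin²(jπx/a) dx = a³·(1/6 − 1/(4j²π²)); cross terms ∫x·sin(jπx/a)·sin(lπx/a) dx = 0 for j + l even and −4jla²/(π²(j² − l²)²) for j + l odd, ∫x²·sin(jπx/a)·sin(lπx/a) dx = (−1)^(j+l)·4jla³/(π²(j² − l²)²); higher powers the same way via product-to-sum and parts.
State is unnormalized: ∫|φ|² dx = 3.7335, and ∫φ*·x³·φ dx = 29.534, so ⟨x³⟩ = 29.534 / 3.7335.
⟨x³⟩ = 7.9106.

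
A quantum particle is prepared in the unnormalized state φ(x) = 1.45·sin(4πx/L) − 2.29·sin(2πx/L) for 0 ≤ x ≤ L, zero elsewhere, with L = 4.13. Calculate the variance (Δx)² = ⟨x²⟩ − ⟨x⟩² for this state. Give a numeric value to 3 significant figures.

0.557

Compute ⟨x⟩ and ⟨x²⟩ separately, then (Δx)² = ⟨x²⟩ − ⟨x⟩².
On 0 ≤ x ≤ L (j ≠ l): ∫sin²(jπx/L) dx = L/2, ∫sin(jπx/L)·sin(lπx/L) dx = 0; diagonal moments ∫x·sin²(jπx/L) dx = L²/4, ∫x²·sin²(jπx/L) dx = L³·(1/6 − 1/(4j²π²)); cross terms ∫x·sin(jπx/L)·sin(lπx/L) dx = 0 for j + l even and −4jlL²/(π²(j² − l²)²) for j + l odd, ∫x²·sin(jπx/L)·sin(lπx/L) dx = (−1)^(j+l)·4jlL³/(π²(j² − l²)²); higher powers the same way via product-to-sum and parts.
Normalization: ∫|φ|² dx = 15.171.
⟨x⟩ = 2.0650 and ⟨x²⟩ = 4.8216.
(Δx)² = 4.8216 − (2.0650)² = 0.55742.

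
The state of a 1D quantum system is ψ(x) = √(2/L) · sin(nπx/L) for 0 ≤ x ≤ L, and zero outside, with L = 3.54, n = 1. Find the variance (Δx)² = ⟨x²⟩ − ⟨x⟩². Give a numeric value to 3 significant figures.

Compute ⟨x⟩ and ⟨x²⟩ separately, then (Δx)² = ⟨x²⟩ − ⟨x⟩².
With sin²θ = (1 − cos2θ)/2 on 0 ≤ x ≤ L: ∫sin²(nπx/L) dx = L/2, ∫x·sin²(nπx/L) dx = L²/4, ∫x²·sin²(nπx/L) dx = L³·(1/6 − 1/(4n²π²)); higher powers xᵏ the same way, integrating xᵏ·cos(2nπx/L) by parts.
⟨x⟩ = 1.7700 and ⟨x²⟩ = 3.5423.
(Δx)² = 3.5423 − (1.7700)² = 0.40944.

0.409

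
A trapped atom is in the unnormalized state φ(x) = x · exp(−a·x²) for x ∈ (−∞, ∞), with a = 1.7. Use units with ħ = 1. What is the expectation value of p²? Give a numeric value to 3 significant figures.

p² φ = −ħ² d²φ/dx²; ⟨p²⟩ = −ħ² ∫ φ*·φ'' dx / ∫|φ|² dx.
Expand each integrand as polynomial × e^(−2ax²) and use ∫x^(2j)·e^(−2ax²) dx = (2j−1)!!/(4a)^j · √(π/(2a)), odd powers → 0; here √(π/(2a)) = 0.96125. Differentiate with the product rule, d/dx e^(−ax²) = −2ax·e^(−ax²).
State is unnormalized: ∫|φ|² dx = 0.14136, and ∫φ*·(−ħ² φ'') dx = 0.72094, so ⟨p²⟩ = 0.72094 / 0.14136.
⟨p²⟩ = 5.1000.

5.10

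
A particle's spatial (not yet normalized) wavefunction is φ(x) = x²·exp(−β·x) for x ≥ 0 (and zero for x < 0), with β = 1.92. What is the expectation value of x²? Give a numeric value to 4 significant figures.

2.035

⟨x²⟩ = ∫ x²·|φ|² dx / ∫|φ|² dx (integrals over the domain).
Every integrand reduces to terms xʲ·e^(−2βx) on [0, ∞); use ∫₀^∞ xʲ·e^(−2βx) dx = j!/(2β)^(j+1).
State is unnormalized: ∫|φ|² dx = 0.028745, and ∫φ*·x²·φ dx = 0.058481, so ⟨x²⟩ = 0.058481 / 0.028745.
⟨x²⟩ = 2.0345.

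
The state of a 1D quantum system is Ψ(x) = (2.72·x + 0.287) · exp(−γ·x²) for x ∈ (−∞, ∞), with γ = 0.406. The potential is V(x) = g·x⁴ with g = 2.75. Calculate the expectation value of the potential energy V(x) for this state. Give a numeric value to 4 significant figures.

15.42

⟨V⟩ = ∫ V(x)·|Ψ|² dx / ∫|Ψ|² dx.
Expand each integrand as polynomial × e^(−2γx²) and use ∫x^(2j)·e^(−2γx²) dx = (2j−1)!!/(4γ)^j · √(π/(2γ)), odd powers → 0; here √(π/(2γ)) = 1.9670.
State is unnormalized: ∫|Ψ|² dx = 9.1229, and ∫Ψ*·V(x)·Ψ dx = 140.66, so ⟨V⟩ = 140.66 / 9.1229.
⟨V⟩ = 15.418.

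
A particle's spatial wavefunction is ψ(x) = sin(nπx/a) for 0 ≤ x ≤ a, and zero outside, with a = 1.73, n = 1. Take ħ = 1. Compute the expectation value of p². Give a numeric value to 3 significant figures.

p² ψ = −ħ² d²ψ/dx²; ⟨p²⟩ = −ħ² ∫ ψ*·ψ'' dx / ∫|ψ|² dx.
d/dx sin(nπx/a) = (nπ/a)·cos(nπx/a) and d²/dx² sin(nπx/a) = −(nπ/a)²·sin(nπx/a); on 0 ≤ x ≤ a, ∫sin²(nπx/a) dx = a/2 and ∫sin(nπx/a)·cos(nπx/a) dx = 0.
State is unnormalized: ∫|ψ|² dx = 0.86500, and ∫ψ*·(−ħ² ψ'') dx = 2.8525, so ⟨p²⟩ = 2.8525 / 0.86500.
⟨p²⟩ = 3.2977.

3.30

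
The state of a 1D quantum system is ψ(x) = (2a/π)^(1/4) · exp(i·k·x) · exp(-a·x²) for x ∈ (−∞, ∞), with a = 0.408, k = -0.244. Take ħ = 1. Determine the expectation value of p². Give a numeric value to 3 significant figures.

0.468

p² ψ = −ħ² d²ψ/dx²; ⟨p²⟩ = −ħ² ∫ ψ*·ψ'' dx.
Gaussian moments: ∫x^(2j)·e^(−2ax²) dx = (2j−1)!!/(4a)^j · √(π/(2a)), odd powers integrate to 0; here √(π/(2a)) = 1.9621. Derivatives: ψ′ = (ik − 2ax)·ψ, ψ″ = ((ik − 2ax)² − 2a)·ψ; the odd-in-x pieces drop out.
⟨p²⟩ = 0.46754.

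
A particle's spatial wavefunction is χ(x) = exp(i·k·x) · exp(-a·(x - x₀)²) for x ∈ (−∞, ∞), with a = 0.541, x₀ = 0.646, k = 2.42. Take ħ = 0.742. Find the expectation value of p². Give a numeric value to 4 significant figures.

p² χ = −ħ² d²χ/dx²; ⟨p²⟩ = −ħ² ∫ χ*·χ'' dx / ∫|χ|² dx.
Gaussian moments (u = x − x₀): ∫u^(2j)·e^(−2au²) du = (2j−1)!!/(4a)^j · √(π/(2a)), odd powers integrate to 0; here √(π/(2a)) = 1.7040. Derivatives: χ′ = (ik − 2au)·χ, χ″ = ((ik − 2au)² − 2a)·χ; the odd-in-u pieces drop out.
State is unnormalized: ∫|χ|² dx = 1.7040, and ∫χ*·(−ħ² χ'') dx = 6.0017, so ⟨p²⟩ = 6.0017 / 1.7040.
⟨p²⟩ = 3.5222.

3.522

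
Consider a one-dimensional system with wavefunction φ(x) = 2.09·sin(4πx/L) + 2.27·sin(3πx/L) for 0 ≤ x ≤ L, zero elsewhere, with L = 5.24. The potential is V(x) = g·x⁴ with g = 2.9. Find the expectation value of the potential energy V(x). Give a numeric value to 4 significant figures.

⟨V⟩ = ∫ V(x)·|φ|² dx / ∫|φ|² dx.
On 0 ≤ x ≤ L (j ≠ l): ∫sin²(jπx/L) dx = L/2, ∫sin(jπx/L)·sin(lπx/L) dx = 0; diagonal moments ∫x·sin²(jπx/L) dx = L²/4, ∫x²·sin²(jπx/L) dx = L³·(1/6 − 1/(4j²π²)); cross terms ∫x·sin(jπx/L)·sin(lπx/L) dx = 0 for j + l even and −4jlL²/(π²(j² − l²)²) for j + l odd, ∫x²·sin(jπx/L)·sin(lπx/L) dx = (−1)^(j+l)·4jlL³/(π²(j² − l²)²); higher powers the same way via product-to-sum and parts.
State is unnormalized: ∫|φ|² dx = 24.945, and ∫φ*·V(x)·φ dx = 2231.3, so ⟨V⟩ = 2231.3 / 24.945.
⟨V⟩ = 89.450.

89.45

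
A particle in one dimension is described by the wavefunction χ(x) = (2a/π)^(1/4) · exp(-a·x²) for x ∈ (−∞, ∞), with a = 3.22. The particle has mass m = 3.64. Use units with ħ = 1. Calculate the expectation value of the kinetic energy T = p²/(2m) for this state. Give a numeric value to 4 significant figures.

T = −(ħ²/2m) d²/dx², so ⟨T⟩ = −(ħ²/2m) ∫ χ*·χ'' dx; with m = 3.64.
Gaussian moments: ∫x^(2j)·e^(−2ax²) dx = (2j−1)!!/(4a)^j · √(π/(2a)), odd powers integrate to 0; here √(π/(2a)) = 0.69844. Derivatives: d/dx e^(−ax²) = −2ax·e^(−ax²), d²/dx² e^(−ax²) = (4a²x² − 2a)·e^(−ax²).
⟨T⟩ = 0.44231.

0.4423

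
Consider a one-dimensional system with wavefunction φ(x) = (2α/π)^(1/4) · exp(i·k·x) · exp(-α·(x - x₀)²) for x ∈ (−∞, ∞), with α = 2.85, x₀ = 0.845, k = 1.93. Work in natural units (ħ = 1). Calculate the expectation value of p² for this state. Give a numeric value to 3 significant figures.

6.57

p² φ = −ħ² d²φ/dx²; ⟨p²⟩ = −ħ² ∫ φ*·φ'' dx.
Gaussian moments (u = x − x₀): ∫u^(2j)·e^(−2αu²) du = (2j−1)!!/(4α)^j · √(π/(2α)), odd powers integrate to 0; here √(π/(2α)) = 0.74240. Derivatives: φ′ = (ik − 2αu)·φ, φ″ = ((ik − 2αu)² − 2α)·φ; the odd-in-u pieces drop out.
⟨p²⟩ = 6.5749.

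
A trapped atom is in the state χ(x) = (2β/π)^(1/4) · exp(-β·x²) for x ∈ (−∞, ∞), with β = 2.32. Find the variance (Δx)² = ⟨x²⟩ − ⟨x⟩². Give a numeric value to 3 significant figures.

Compute ⟨x⟩ and ⟨x²⟩ separately, then (Δx)² = ⟨x²⟩ − ⟨x⟩².
Gaussian moments: ∫x^(2j)·e^(−2βx²) dx = (2j−1)!!/(4β)^j · √(π/(2β)), odd powers integrate to 0; here √(π/(2β)) = 0.82284.
⟨x⟩ = 0.0000 and ⟨x²⟩ = 0.10776.
(Δx)² = 0.10776 − (0.0000)² = 0.10776.

0.108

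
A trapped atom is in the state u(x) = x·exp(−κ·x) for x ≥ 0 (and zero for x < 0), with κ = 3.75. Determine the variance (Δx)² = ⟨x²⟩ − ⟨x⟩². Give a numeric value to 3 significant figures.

Compute ⟨x⟩ and ⟨x²⟩ separately, then (Δx)² = ⟨x²⟩ − ⟨x⟩².
Every integrand reduces to terms xʲ·e^(−2κx) on [0, ∞); use ∫₀^∞ xʲ·e^(−2κx) dx = j!/(2κ)^(j+1).
Normalization: ∫|u|² dx = 0.0047407.
⟨x⟩ = 0.40000 and ⟨x²⟩ = 0.21333.
(Δx)² = 0.21333 − (0.40000)² = 0.053333.

0.0533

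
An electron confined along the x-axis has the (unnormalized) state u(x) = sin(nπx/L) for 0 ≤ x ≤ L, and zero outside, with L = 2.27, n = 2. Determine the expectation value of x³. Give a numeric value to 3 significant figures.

⟨x³⟩ = ∫ x³·|u|² dx / ∫|u|² dx (integrals over the domain).
With sin²θ = (1 − cos2θ)/2 on 0 ≤ x ≤ L: ∫sin²(nπx/L) dx = L/2, ∫x·sin²(nπx/L) dx = L²/4, ∫x²·sin²(nπx/L) dx = L³·(1/6 − 1/(4n²π²)); higher powers xᵏ the same way, integrating xᵏ·cos(2nπx/L) by parts.
State is unnormalized: ∫|u|² dx = 1.1350, and ∫u*·x³·u dx = 3.0668, so ⟨x³⟩ = 3.0668 / 1.1350.
⟨x³⟩ = 2.7021.

2.70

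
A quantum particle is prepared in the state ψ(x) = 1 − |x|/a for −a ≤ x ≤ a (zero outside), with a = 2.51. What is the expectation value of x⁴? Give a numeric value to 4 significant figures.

⟨x⁴⟩ = ∫ x⁴·|ψ|² dx / ∫|ψ|² dx (integrals over the domain).
ψ is even, so ∫ over [−a, a] = 2∫₀ᵃ with ψ = 1 − x/a there: ∫₀ᵃ (1 − x/a)² dx = a/3, ∫₀ᵃ x²(1 − x/a)² dx = a³/30, ∫₀ᵃ x⁴(1 − x/a)² dx = a⁵/105.
State is unnormalized: ∫|ψ|² dx = 1.6733, and ∫ψ*·x⁴·ψ dx = 1.8976, so ⟨x⁴⟩ = 1.8976 / 1.6733.
⟨x⁴⟩ = 1.1340.

1.134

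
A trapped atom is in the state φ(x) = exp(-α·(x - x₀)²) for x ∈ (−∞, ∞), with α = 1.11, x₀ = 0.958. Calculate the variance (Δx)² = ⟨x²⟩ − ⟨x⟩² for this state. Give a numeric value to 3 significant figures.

0.225

Compute ⟨x⟩ and ⟨x²⟩ separately, then (Δx)² = ⟨x²⟩ − ⟨x⟩².
Gaussian moments (u = x − x₀): ∫u^(2j)·e^(−2αu²) du = (2j−1)!!/(4α)^j · √(π/(2α)), odd powers integrate to 0; here √(π/(2α)) = 1.1896.
Normalization: ∫|φ|² dx = 1.1896.
⟨x⟩ = 0.95800 and ⟨x²⟩ = 1.1430.
(Δx)² = 1.1430 − (0.95800)² = 0.22523.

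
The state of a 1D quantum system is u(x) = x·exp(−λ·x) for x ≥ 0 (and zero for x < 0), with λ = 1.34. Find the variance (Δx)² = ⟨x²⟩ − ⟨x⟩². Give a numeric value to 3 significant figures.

0.418

Compute ⟨x⟩ and ⟨x²⟩ separately, then (Δx)² = ⟨x²⟩ − ⟨x⟩².
Every integrand reduces to terms xʲ·e^(−2λx) on [0, ∞); use ∫₀^∞ xʲ·e^(−2λx) dx = j!/(2λ)^(j+1).
Normalization: ∫|u|² dx = 0.10390.
⟨x⟩ = 1.1194 and ⟨x²⟩ = 1.6708.
(Δx)² = 1.6708 − (1.1194)² = 0.41769.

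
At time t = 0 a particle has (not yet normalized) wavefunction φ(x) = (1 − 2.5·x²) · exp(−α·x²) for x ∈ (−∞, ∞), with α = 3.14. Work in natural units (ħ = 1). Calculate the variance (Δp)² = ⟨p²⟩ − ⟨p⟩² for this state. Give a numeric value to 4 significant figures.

7.299

Compute ⟨p⟩ and ⟨p²⟩ separately; (Δp)² = ⟨p²⟩ − ⟨p⟩².
Expand each integrand as polynomial × e^(−2αx²) and use ∫x^(2j)·e^(−2αx²) dx = (2j−1)!!/(4α)^j · √(π/(2α)), odd powers → 0; here √(π/(2α)) = 0.70729. Differentiate with the product rule, d/dx e^(−αx²) = −2αx·e^(−αx²).
Normalization: ∫|φ|² dx = 0.50979.
⟨p⟩ = 0.0000 and ⟨p²⟩ = 7.2989.
(Δp)² = 7.2989 − (0.0000)² = 7.2989.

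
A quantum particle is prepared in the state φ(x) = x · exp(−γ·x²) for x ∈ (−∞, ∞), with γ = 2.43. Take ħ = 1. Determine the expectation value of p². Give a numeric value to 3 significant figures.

p² φ = −ħ² d²φ/dx²; ⟨p²⟩ = −ħ² ∫ φ*·φ'' dx / ∫|φ|² dx.
Expand each integrand as polynomial × e^(−2γx²) and use ∫x^(2j)·e^(−2γx²) dx = (2j−1)!!/(4γ)^j · √(π/(2γ)), odd powers → 0; here √(π/(2γ)) = 0.80400. Differentiate with the product rule, d/dx e^(−γx²) = −2γx·e^(−γx²).
State is unnormalized: ∫|φ|² dx = 0.082716, and ∫φ*·(−ħ² φ'') dx = 0.60300, so ⟨p²⟩ = 0.60300 / 0.082716.
⟨p²⟩ = 7.2900.

7.29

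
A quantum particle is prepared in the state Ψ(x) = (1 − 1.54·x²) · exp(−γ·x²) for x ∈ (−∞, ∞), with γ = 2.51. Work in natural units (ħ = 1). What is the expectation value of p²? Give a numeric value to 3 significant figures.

4.84

p² Ψ = −ħ² d²Ψ/dx²; ⟨p²⟩ = −ħ² ∫ Ψ*·Ψ'' dx / ∫|Ψ|² dx.
Expand each integrand as polynomial × e^(−2γx²) and use ∫x^(2j)·e^(−2γx²) dx = (2j−1)!!/(4γ)^j · √(π/(2γ)), odd powers → 0; here √(π/(2γ)) = 0.79108. Differentiate with the product rule, d/dx e^(−γx²) = −2γx·e^(−γx²).
State is unnormalized: ∫|Ψ|² dx = 0.60424, and ∫Ψ*·(−ħ² Ψ'') dx = 2.9218, so ⟨p²⟩ = 2.9218 / 0.60424.
⟨p²⟩ = 4.8355.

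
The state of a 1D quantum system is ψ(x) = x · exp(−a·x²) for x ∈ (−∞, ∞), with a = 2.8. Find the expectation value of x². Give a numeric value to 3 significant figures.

⟨x²⟩ = ∫ x²·|ψ|² dx / ∫|ψ|² dx (integrals over the domain).
Expand each integrand as polynomial × e^(−2ax²) and use ∫x^(2j)·e^(−2ax²) dx = (2j−1)!!/(4a)^j · √(π/(2a)), odd powers → 0; here √(π/(2a)) = 0.74900.
State is unnormalized: ∫|ψ|² dx = 0.066875, and ∫ψ*·x²·ψ dx = 0.017913, so ⟨x²⟩ = 0.017913 / 0.066875.
⟨x²⟩ = 0.26786.

0.268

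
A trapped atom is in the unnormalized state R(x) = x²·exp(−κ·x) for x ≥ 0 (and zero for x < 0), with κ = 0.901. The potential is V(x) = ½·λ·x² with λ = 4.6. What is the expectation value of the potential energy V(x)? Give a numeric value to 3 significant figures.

⟨V⟩ = ∫ V(x)·|R|² dx / ∫|R|² dx.
Every integrand reduces to terms xʲ·e^(−2κx) on [0, ∞); use ∫₀^∞ xʲ·e^(−2κx) dx = j!/(2κ)^(j+1).
State is unnormalized: ∫|R|² dx = 1.2631, and ∫R*·V(x)·R dx = 26.840, so ⟨V⟩ = 26.840 / 1.2631.
⟨V⟩ = 21.249.

21.2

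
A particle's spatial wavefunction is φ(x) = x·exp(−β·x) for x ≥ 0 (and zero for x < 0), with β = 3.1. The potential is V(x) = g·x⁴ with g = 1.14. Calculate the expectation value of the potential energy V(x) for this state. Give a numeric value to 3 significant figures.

⟨V⟩ = ∫ V(x)·|φ|² dx / ∫|φ|² dx.
Every integrand reduces to terms xʲ·e^(−2βx) on [0, ∞); use ∫₀^∞ xʲ·e^(−2βx) dx = j!/(2β)^(j+1).
State is unnormalized: ∫|φ|² dx = 0.0083918, and ∫φ*·V(x)·φ dx = 0.0023307, so ⟨V⟩ = 0.0023307 / 0.0083918.
⟨V⟩ = 0.27774.

0.278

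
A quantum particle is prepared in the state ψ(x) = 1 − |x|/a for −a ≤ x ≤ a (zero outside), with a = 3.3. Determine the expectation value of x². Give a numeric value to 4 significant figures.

1.089

⟨x²⟩ = ∫ x²·|ψ|² dx / ∫|ψ|² dx (integrals over the domain).
ψ is even, so ∫ over [−a, a] = 2∫₀ᵃ with ψ = 1 − x/a there: ∫₀ᵃ (1 − x/a)² dx = a/3, ∫₀ᵃ x²(1 − x/a)² dx = a³/30, ∫₀ᵃ x⁴(1 − x/a)² dx = a⁵/105.
State is unnormalized: ∫|ψ|² dx = 2.2000, and ∫ψ*·x²·ψ dx = 2.3958, so ⟨x²⟩ = 2.3958 / 2.2000.
⟨x²⟩ = 1.0890.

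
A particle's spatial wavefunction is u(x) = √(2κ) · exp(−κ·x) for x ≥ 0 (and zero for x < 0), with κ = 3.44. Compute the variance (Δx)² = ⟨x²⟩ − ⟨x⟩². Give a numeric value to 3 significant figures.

Compute ⟨x⟩ and ⟨x²⟩ separately, then (Δx)² = ⟨x²⟩ − ⟨x⟩².
Every integrand reduces to terms xʲ·e^(−2κx) on [0, ∞); use ∫₀^∞ xʲ·e^(−2κx) dx = j!/(2κ)^(j+1).
⟨x⟩ = 0.14535 and ⟨x²⟩ = 0.042253.
(Δx)² = 0.042253 − (0.14535)² = 0.021126.

0.0211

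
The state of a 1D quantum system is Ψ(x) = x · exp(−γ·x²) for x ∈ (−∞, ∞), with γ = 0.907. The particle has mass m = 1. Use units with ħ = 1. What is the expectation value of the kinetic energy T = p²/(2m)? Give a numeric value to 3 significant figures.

1.36

T = −(ħ²/2m) d²/dx², so ⟨T⟩ = −(ħ²/2m) ∫ Ψ*·Ψ'' dx / ∫|Ψ|² dx; with m = 1.
Expand each integrand as polynomial × e^(−2γx²) and use ∫x^(2j)·e^(−2γx²) dx = (2j−1)!!/(4γ)^j · √(π/(2γ)), odd powers → 0; here √(π/(2γ)) = 1.3160. Differentiate with the product rule, d/dx e^(−γx²) = −2γx·e^(−γx²).
State is unnormalized: ∫|Ψ|² dx = 0.36273, and ∫Ψ*·(−ħ²/2m · Ψ'') dx = 0.49350, so ⟨T⟩ = 0.49350 / 0.36273.
⟨T⟩ = 1.3605.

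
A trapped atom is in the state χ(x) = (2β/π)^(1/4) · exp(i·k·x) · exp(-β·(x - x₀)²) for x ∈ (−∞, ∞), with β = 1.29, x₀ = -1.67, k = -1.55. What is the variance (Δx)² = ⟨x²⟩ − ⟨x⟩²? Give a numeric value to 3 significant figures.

0.194

Compute ⟨x⟩ and ⟨x²⟩ separately, then (Δx)² = ⟨x²⟩ − ⟨x⟩².
Gaussian moments (u = x − x₀): ∫u^(2j)·e^(−2βu²) du = (2j−1)!!/(4β)^j · √(π/(2β)), odd powers integrate to 0; here √(π/(2β)) = 1.1035.
⟨x⟩ = -1.6700 and ⟨x²⟩ = 2.9827.
(Δx)² = 2.9827 − (-1.6700)² = 0.19380.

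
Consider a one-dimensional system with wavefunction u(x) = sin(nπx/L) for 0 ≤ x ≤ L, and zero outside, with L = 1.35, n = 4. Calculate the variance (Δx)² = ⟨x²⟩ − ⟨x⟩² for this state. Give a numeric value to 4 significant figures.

Compute ⟨x⟩ and ⟨x²⟩ separately, then (Δx)² = ⟨x²⟩ − ⟨x⟩².
With sin²θ = (1 − cos2θ)/2 on 0 ≤ x ≤ L: ∫sin²(nπx/L) dx = L/2, ∫x·sin²(nπx/L) dx = L²/4, ∫x²·sin²(nπx/L) dx = L³·(1/6 − 1/(4n²π²)); higher powers xᵏ the same way, integrating xᵏ·cos(2nπx/L) by parts.
Normalization: ∫|u|² dx = 0.67500.
⟨x⟩ = 0.67500 and ⟨x²⟩ = 0.60173.
(Δx)² = 0.60173 − (0.67500)² = 0.14610.

0.1461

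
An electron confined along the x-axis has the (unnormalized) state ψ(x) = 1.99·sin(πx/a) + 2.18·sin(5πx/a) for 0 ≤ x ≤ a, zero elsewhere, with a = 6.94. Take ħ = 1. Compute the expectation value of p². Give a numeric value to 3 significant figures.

2.89

p² ψ = −ħ² d²ψ/dx²; ⟨p²⟩ = −ħ² ∫ ψ*·ψ'' dx / ∫|ψ|² dx.
d²/dx² sin(jπx/a) = −(jπ/a)²·sin(jπx/a); on 0 ≤ x ≤ a, ∫sin²(jπx/a) dx = a/2 and ∫sin(jπx/a)·sin(lπx/a) dx = 0 for j ≠ l, so only diagonal terms survive in ∫|ψ|² and ∫ψ·ψ″; ∫ψ·ψ′ dx = [ψ²/2] between the walls = 0.
State is unnormalized: ∫|ψ|² dx = 30.232, and ∫ψ*·(−ħ² ψ'') dx = 87.298, so ⟨p²⟩ = 87.298 / 30.232.
⟨p²⟩ = 2.8876.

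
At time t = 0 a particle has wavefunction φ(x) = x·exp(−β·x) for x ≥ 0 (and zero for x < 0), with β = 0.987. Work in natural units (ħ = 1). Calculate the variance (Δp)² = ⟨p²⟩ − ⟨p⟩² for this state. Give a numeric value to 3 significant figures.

Compute ⟨p⟩ and ⟨p²⟩ separately; (Δp)² = ⟨p²⟩ − ⟨p⟩².
Differentiate x·exp(−β·x) with the product rule; every integrand then reduces to terms xʲ·e^(−2βx) on [0, ∞), with ∫₀^∞ xʲ·e^(−2βx) dx = j!/(2β)^(j+1).
Normalization: ∫|φ|² dx = 0.26001.
⟨p⟩ = 0.0000 and ⟨p²⟩ = 0.97417.
(Δp)² = 0.97417 − (0.0000)² = 0.97417.

0.974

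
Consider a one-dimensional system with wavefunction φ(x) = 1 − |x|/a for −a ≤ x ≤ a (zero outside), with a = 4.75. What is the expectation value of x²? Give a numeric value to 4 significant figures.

2.256

⟨x²⟩ = ∫ x²·|φ|² dx / ∫|φ|² dx (integrals over the domain).
φ is even, so ∫ over [−a, a] = 2∫₀ᵃ with φ = 1 − x/a there: ∫₀ᵃ (1 − x/a)² dx = a/3, ∫₀ᵃ x²(1 − x/a)² dx = a³/30, ∫₀ᵃ x⁴(1 − x/a)² dx = a⁵/105.
State is unnormalized: ∫|φ|² dx = 3.1667, and ∫φ*·x²·φ dx = 7.1448, so ⟨x²⟩ = 7.1448 / 3.1667.
⟨x²⟩ = 2.2563.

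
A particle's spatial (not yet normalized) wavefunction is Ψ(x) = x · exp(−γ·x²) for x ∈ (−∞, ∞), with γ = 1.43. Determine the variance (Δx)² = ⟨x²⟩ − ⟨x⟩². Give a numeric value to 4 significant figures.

0.5245

Compute ⟨x⟩ and ⟨x²⟩ separately, then (Δx)² = ⟨x²⟩ − ⟨x⟩².
Expand each integrand as polynomial × e^(−2γx²) and use ∫x^(2j)·e^(−2γx²) dx = (2j−1)!!/(4γ)^j · √(π/(2γ)), odd powers → 0; here √(π/(2γ)) = 1.0481.
Normalization: ∫|Ψ|² dx = 0.18323.
⟨x⟩ = 0.0000 and ⟨x²⟩ = 0.52448.
(Δx)² = 0.52448 − (0.0000)² = 0.52448.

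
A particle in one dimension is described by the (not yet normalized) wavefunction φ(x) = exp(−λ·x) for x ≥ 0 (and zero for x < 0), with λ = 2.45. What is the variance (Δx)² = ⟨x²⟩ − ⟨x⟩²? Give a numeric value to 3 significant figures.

0.0416

Compute ⟨x⟩ and ⟨x²⟩ separately, then (Δx)² = ⟨x²⟩ − ⟨x⟩².
Every integrand reduces to terms xʲ·e^(−2λx) on [0, ∞); use ∫₀^∞ xʲ·e^(−2λx) dx = j!/(2λ)^(j+1).
Normalization: ∫|φ|² dx = 0.20408.
⟨x⟩ = 0.20408 and ⟨x²⟩ = 0.083299.
(Δx)² = 0.083299 − (0.20408)² = 0.041649.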